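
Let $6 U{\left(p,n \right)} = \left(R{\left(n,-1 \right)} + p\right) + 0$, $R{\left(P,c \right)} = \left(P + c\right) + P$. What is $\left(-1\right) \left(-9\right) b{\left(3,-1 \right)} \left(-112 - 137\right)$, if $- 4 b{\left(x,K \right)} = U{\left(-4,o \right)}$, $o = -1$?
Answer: $- \frac{5229}{8} \approx -653.63$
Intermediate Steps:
$R{\left(P,c \right)} = c + 2 P$
$U{\left(p,n \right)} = - \frac{1}{6} + \frac{n}{3} + \frac{p}{6}$ ($U{\left(p,n \right)} = \frac{\left(\left(-1 + 2 n\right) + p\right) + 0}{6} = \frac{\left(-1 + p + 2 n\right) + 0}{6} = \frac{-1 + p + 2 n}{6} = - \frac{1}{6} + \frac{n}{3} + \frac{p}{6}$)
$b{\left(x,K \right)} = \frac{7}{24}$ ($b{\left(x,K \right)} = - \frac{- \frac{1}{6} + \frac{1}{3} \left(-1\right) + \frac{1}{6} \left(-4\right)}{4} = - \frac{- \frac{1}{6} - \frac{1}{3} - \frac{2}{3}}{4} = \left(- \frac{1}{4}\right) \left(- \frac{7}{6}\right) = \frac{7}{24}$)
$\left(-1\right) \left(-9\right) b{\left(3,-1 \right)} \left(-112 - 137\right) = \left(-1\right) \left(-9\right) \frac{7}{24} \left(-112 - 137\right) = 9 \cdot \frac{7}{24} \left(-112 - 137\right) = \frac{21}{8} \left(-249\right) = - \frac{5229}{8}$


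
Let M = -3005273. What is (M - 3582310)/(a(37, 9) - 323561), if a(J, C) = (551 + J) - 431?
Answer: 6587583/323404 ≈ 20.370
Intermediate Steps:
a(J, C) = 120 + J
(M - 3582310)/(a(37, 9) - 323561) = (-3005273 - 3582310)/((120 + 37) - 323561) = -6587583/(157 - 323561) = -6587583/(-323404) = -6587583*(-1/323404) = 6587583/323404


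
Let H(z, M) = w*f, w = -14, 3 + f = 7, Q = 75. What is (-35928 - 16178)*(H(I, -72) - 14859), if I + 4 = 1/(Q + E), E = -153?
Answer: 777160990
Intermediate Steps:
f = 4 (f = -3 + 7 = 4)
I = -313/78 (I = -4 + 1/(75 - 153) = -4 + 1/(-78) = -4 - 1/78 = -313/78 ≈ -4.0128)
H(z, M) = -56 (H(z, M) = -14*4 = -56)
(-35928 - 16178)*(H(I, -72) - 14859) = (-35928 - 16178)*(-56 - 14859) = -52106*(-14915) = 777160990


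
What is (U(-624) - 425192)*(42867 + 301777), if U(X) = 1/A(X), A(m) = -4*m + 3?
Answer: -366203138903708/2499 ≈ -1.4654e+11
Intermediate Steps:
A(m) = 3 - 4*m
U(X) = 1/(3 - 4*X)
(U(-624) - 425192)*(42867 + 301777) = (-1/(-3 + 4*(-624)) - 425192)*(42867 + 301777) = (-1/(-3 - 2496) - 425192)*344644 = (-1/(-2499) - 425192)*344644 = (-1*(-1/2499) - 425192)*344644 = (1/2499 - 425192)*344644 = -1062554807/2499*344644 = -366203138903708/2499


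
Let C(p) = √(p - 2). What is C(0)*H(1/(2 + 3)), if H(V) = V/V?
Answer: I*√2 ≈ 1.4142*I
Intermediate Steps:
C(p) = √(-2 + p)
H(V) = 1
C(0)*H(1/(2 + 3)) = √(-2 + 0)*1 = √(-2)*1 = (I*√2)*1 = I*√2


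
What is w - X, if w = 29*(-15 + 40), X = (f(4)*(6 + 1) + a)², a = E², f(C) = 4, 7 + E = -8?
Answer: -63284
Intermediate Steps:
E = -15 (E = -7 - 8 = -15)
a = 225 (a = (-15)² = 225)
X = 64009 (X = (4*(6 + 1) + 225)² = (4*7 + 225)² = (28 + 225)² = 253² = 64009)
w = 725 (w = 29*25 = 725)
w - X = 725 - 1*64009 = 725 - 64009 = -63284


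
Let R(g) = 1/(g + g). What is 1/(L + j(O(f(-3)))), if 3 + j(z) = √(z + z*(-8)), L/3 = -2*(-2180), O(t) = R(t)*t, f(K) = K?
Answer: 26154/342015865 - I*√14/342015865 ≈ 7.647e-5 - 1.094e-8*I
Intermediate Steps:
R(g) = 1/(2*g)
O(t) = ½ (O(t) = (1/(2*t))*t = ½)
L = 13080 (L = 3*(-2*(-2180)) = 3*4360 = 13080)
j(z) = -3 + √7*√(-z) (j(z) = -3 + √(z + z*(-8)) = -3 + √(z - 8*z) = -3 + √(-7*z) = -3 + √7*√(-z))
1/(L + j(O(f(-3)))) = 1/(13080 + (-3 + √7*√(-1*½))) = 1/(13080 + (-3 + √7*√(-½))) = 1/(13080 + (-3 + √7*(I*√2/2))) = 1/(13080 + (-3 + I*√14/2)) = 1/(13077 + I*√14/2)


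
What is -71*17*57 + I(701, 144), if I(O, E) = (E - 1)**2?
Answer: -48350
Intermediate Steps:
I(O, E) = (-1 + E)**2
-71*17*57 + I(701, 144) = -71*17*57 + (-1 + 144)**2 = -1207*57 + 143**2 = -68799 + 20449 = -48350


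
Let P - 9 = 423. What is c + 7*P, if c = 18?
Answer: 3042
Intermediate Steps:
P = 432 (P = 9 + 423 = 432)
c + 7*P = 18 + 7*432 = 18 + 3024 = 3042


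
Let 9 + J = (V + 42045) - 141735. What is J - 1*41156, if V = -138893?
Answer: -279748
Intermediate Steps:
J = -238592 (J = -9 + ((-138893 + 42045) - 141735) = -9 + (-96848 - 141735) = -9 - 238583 = -238592)
J - 1*41156 = -238592 - 1*41156 = -238592 - 41156 = -279748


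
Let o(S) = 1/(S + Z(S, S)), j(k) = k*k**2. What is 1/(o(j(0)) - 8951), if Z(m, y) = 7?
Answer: -7/62656 ≈ -0.00011172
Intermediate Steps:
j(k) = k**3
o(S) = 1/(7 + S) (o(S) = 1/(S + 7) = 1/(7 + S))
1/(o(j(0)) - 8951) = 1/(1/(7 + 0**3) - 8951) = 1/(1/(7 + 0) - 8951) = 1/(1/7 - 8951) = 1/(-62656/7) = -7/62656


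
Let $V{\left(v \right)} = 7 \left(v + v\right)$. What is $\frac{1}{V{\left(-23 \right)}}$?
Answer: $- \frac{1}{322} \approx -0.0031056$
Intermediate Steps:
$V{\left(v \right)} = 14 v$ ($V{\left(v \right)} = 7 \cdot 2 v = 14 v$)
$\frac{1}{V{\left(-23 \right)}} = \frac{1}{14 \left(-23\right)} = \frac{1}{-322} = - \frac{1}{322}$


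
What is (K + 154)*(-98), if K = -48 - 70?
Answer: -3528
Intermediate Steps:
K = -118
(K + 154)*(-98) = (-118 + 154)*(-98) = 36*(-98) = -3528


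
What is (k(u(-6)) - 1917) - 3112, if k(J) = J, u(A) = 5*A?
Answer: -5059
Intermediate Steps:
(k(u(-6)) - 1917) - 3112 = (5*(-6) - 1917) - 3112 = (-30 - 1917) - 3112 = -1947 - 3112 = -5059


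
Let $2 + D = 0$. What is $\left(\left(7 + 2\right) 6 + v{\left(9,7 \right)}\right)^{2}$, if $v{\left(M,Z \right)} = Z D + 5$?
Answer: $2025$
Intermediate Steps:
$D = -2$ ($D = -2 + 0 = -2$)
$v{\left(M,Z \right)} = 5 - 2 Z$ ($v{\left(M,Z \right)} = Z \left(-2\right) + 5 = - 2 Z + 5 = 5 - 2 Z$)
$\left(\left(7 + 2\right) 6 + v{\left(9,7 \right)}\right)^{2} = \left(\left(7 + 2\right) 6 + \left(5 - 14\right)\right)^{2} = \left(9 \cdot 6 + \left(5 - 14\right)\right)^{2} = \left(54 - 9\right)^{2} = 45^{2} = 2025$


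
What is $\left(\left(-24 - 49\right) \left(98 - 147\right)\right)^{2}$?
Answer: $12794929$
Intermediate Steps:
$\left(\left(-24 - 49\right) \left(98 - 147\right)\right)^{2} = \left(\left(-73\right) \left(-49\right)\right)^{2} = 3577^{2} = 12794929$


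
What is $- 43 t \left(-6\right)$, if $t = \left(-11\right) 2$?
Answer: $-5676$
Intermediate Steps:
$t = -22$
$- 43 t \left(-6\right) = \left(-43\right) \left(-22\right) \left(-6\right) = 946 \left(-6\right) = -5676$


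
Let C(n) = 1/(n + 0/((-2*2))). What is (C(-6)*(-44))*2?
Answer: 44/3 ≈ 14.667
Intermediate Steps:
C(n) = 1/n (C(n) = 1/(n + 0/(-4)) = 1/(n + 0*(-¼)) = 1/(n + 0) = 1/n)
(C(-6)*(-44))*2 = (-44/(-6))*2 = -⅙*(-44)*2 = (22/3)*2 = 44/3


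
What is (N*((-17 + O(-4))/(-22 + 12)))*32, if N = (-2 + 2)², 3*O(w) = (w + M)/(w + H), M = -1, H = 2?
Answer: 0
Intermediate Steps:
O(w) = (-1 + w)/(3*(2 + w)) (O(w) = ((w - 1)/(w + 2))/3 = ((-1 + w)/(2 + w))/3 = (-1 + w)/(3*(2 + w)))
N = 0 (N = 0² = 0)
(N*((-17 + O(-4))/(-22 + 12)))*32 = (0*((-17 + (-1 - 4)/(3*(2 - 4)))/(-22 + 12)))*32 = (0*((-17 + (⅓)*(-5)/(-2))/(-10)))*32 = (0*((-17 + (⅓)*(-½)*(-5))*(-⅒)))*32 = (0*((-17 + ⅚)*(-⅒)))*32 = (0*(-97/6*(-⅒)))*32 = (0*(97/60))*32 = 0*32 = 0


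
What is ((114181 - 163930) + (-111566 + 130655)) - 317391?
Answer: -348051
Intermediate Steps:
((114181 - 163930) + (-111566 + 130655)) - 317391 = (-49749 + 19089) - 317391 = -30660 - 317391 = -348051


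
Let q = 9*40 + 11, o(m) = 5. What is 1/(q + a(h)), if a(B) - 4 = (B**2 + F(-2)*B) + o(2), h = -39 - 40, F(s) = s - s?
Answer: 1/6621 ≈ 0.00015103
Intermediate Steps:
q = 371 (q = 360 + 11 = 371)
F(s) = 0
h = -79
a(B) = 9 + B**2 (a(B) = 4 + ((B**2 + 0*B) + 5) = 4 + ((B**2 + 0) + 5) = 4 + (B**2 + 5) = 4 + (5 + B**2) = 9 + B**2)
1/(q + a(h)) = 1/(371 + (9 + (-79)**2)) = 1/(371 + (9 + 6241)) = 1/(371 + 6250) = 1/6621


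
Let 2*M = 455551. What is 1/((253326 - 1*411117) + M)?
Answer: 2/139969 ≈ 1.4289e-5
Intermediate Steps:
M = 455551/2 (M = (½)*455551 = 455551/2 ≈ 2.2778e+5)
1/((253326 - 1*411117) + M) = 1/((253326 - 1*411117) + 455551/2) = 1/((253326 - 411117) + 455551/2) = 1/(-157791 + 455551/2) = 1/(139969/2) = 2/139969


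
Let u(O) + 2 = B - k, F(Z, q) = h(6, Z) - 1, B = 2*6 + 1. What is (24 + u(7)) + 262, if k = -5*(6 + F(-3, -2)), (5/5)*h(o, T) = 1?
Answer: 327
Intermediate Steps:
h(o, T) = 1
B = 13 (B = 12 + 1 = 13)
F(Z, q) = 0 (F(Z, q) = 1 - 1 = 0)
k = -30 (k = -5*(6 + 0) = -5*6 = -30)
u(O) = 41 (u(O) = -2 + (13 - 1*(-30)) = -2 + (13 + 30) = -2 + 43 = 41)
(24 + u(7)) + 262 = (24 + 41) + 262 = 65 + 262 = 327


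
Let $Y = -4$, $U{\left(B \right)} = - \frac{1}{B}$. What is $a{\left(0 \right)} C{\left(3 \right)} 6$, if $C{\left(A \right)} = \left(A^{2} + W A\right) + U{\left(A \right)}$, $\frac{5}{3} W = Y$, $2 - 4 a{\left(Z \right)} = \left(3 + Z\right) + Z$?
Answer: $- \frac{11}{5} \approx -2.2$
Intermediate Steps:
$a{\left(Z \right)} = - \frac{1}{4} - \frac{Z}{2}$ ($a{\left(Z \right)} = \frac{1}{2} - \frac{\left(3 + Z\right) + Z}{4} = \frac{1}{2} - \frac{3 + 2 Z}{4} = \frac{1}{2} - \left(\frac{3}{4} + \frac{Z}{2}\right) = - \frac{1}{4} - \frac{Z}{2}$)
$W = - \frac{12}{5}$ ($W = \frac{3}{5} \left(-4\right) = - \frac{12}{5} \approx -2.4$)
$C{\left(A \right)} = A^{2} - \frac{1}{A} - \frac{12 A}{5}$ ($C{\left(A \right)} = \left(A^{2} - \frac{12 A}{5}\right) - \frac{1}{A} = A^{2} - \frac{1}{A} - \frac{12 A}{5}$)
$a{\left(0 \right)} C{\left(3 \right)} 6 = \left(- \frac{1}{4} - 0\right) \left(3^{2} - \frac{1}{3} - \frac{36}{5}\right) 6 = \left(- \frac{1}{4} + 0\right) \left(9 - \frac{1}{3} - \frac{36}{5}\right) 6 = - \frac{9 - \frac{1}{3} - \frac{36}{5}}{4} \cdot 6 = \left(- \frac{1}{4}\right) \frac{22}{15} \cdot 6 = \left(- \frac{11}{30}\right) 6 = - \frac{11}{5}$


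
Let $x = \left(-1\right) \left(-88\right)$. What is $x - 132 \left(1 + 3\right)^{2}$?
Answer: $-2024$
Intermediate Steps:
$x = 88$
$x - 132 \left(1 + 3\right)^{2} = 88 - 132 \left(1 + 3\right)^{2} = 88 - 132 \cdot 4^{2} = 88 - 2112 = -2024$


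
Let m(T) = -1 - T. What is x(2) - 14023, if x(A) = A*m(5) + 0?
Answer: -14035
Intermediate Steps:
x(A) = -6*A (x(A) = A*(-1 - 1*5) + 0 = A*(-1 - 5) + 0 = A*(-6) + 0 = -6*A + 0 = -6*A)
x(2) - 14023 = -6*2 - 14023 = -12 - 14023 = -14035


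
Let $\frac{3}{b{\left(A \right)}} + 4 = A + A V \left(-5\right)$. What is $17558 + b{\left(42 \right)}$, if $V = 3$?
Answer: $\frac{10394333}{592} \approx 17558.0$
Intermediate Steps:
$b{\left(A \right)} = \frac{3}{-4 - 14 A}$ ($b{\left(A \right)} = \frac{3}{-4 + \left(A + A 3 \left(-5\right)\right)} = \frac{3}{-4 + \left(A + 3 A \left(-5\right)\right)} = \frac{3}{-4 + \left(A - 15 A\right)} = \frac{3}{-4 - 14 A}$)
$17558 + b{\left(42 \right)} = 17558 - \frac{3}{4 + 14 \cdot 42} = 17558 - \frac{3}{4 + 588} = 17558 - \frac{3}{592} = \frac{10394333}{592}$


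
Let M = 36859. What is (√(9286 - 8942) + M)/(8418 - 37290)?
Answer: -36859/28872 - √86/14436 ≈ -1.2773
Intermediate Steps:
(√(9286 - 8942) + M)/(8418 - 37290) = (√(9286 - 8942) + 36859)/(8418 - 37290) = (√344 + 36859)/(-28872) = (2*√86 + 36859)*(-1/28872) = (36859 + 2*√86)*(-1/28872) = -36859/28872 - √86/14436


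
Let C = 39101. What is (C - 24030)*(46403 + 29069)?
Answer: 1137438512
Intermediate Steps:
(C - 24030)*(46403 + 29069) = (39101 - 24030)*(46403 + 29069) = 15071*75472 = 1137438512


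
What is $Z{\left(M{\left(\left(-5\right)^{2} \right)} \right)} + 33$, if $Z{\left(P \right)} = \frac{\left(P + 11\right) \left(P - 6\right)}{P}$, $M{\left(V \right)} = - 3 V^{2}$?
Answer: $- \frac{1148103}{625} \approx -1837.0$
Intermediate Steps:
$Z{\left(P \right)} = \frac{\left(-6 + P\right) \left(11 + P\right)}{P}$ ($Z{\left(P \right)} = \frac{\left(11 + P\right) \left(-6 + P\right)}{P} = \frac{\left(-6 + P\right) \left(11 + P\right)}{P}$)
$Z{\left(M{\left(\left(-5\right)^{2} \right)} \right)} + 33 = \left(5 - 3 \left(\left(-5\right)^{2}\right)^{2} - \frac{66}{\left(-3\right) \left(\left(-5\right)^{2}\right)^{2}}\right) + 33 = \left(5 - 3 \cdot 25^{2} - \frac{66}{\left(-3\right) 25^{2}}\right) + 33 = \left(5 - 1875 - \frac{66}{\left(-3\right) 625}\right) + 33 = \left(5 - 1875 - \frac{66}{-1875}\right) + 33 = \left(5 - 1875 - - \frac{22}{625}\right) + 33 = \left(5 - 1875 + \frac{22}{625}\right) + 33 = - \frac{1168728}{625} + 33 = - \frac{1148103}{625}$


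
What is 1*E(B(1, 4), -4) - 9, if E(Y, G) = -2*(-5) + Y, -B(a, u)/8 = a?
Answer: -7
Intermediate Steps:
B(a, u) = -8*a
E(Y, G) = 10 + Y
1*E(B(1, 4), -4) - 9 = 1*(10 - 8*1) - 9 = 1*(10 - 8) - 9 = 1*2 - 9 = 2 - 9 = -7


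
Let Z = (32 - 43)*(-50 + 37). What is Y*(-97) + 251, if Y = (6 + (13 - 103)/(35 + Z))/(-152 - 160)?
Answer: 2339067/9256 ≈ 252.71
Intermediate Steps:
Z = 143 (Z = -11*(-13) = 143)
Y = -163/9256 (Y = (6 + (13 - 103)/(35 + 143))/(-152 - 160) = (6 - 90/178)/(-312) = (6 - 90*1/178)*(-1/312) = (6 - 45/89)*(-1/312) = (489/89)*(-1/312) = -163/9256 ≈ -0.017610)
Y*(-97) + 251 = -163/9256*(-97) + 251 = 15811/9256 + 251 = 2339067/9256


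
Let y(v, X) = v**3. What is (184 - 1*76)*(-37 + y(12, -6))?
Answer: 182628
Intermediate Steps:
(184 - 1*76)*(-37 + y(12, -6)) = (184 - 1*76)*(-37 + 12**3) = (184 - 76)*(-37 + 1728) = 108*1691 = 182628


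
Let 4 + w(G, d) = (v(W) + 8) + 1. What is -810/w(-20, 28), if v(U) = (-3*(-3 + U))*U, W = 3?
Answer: -162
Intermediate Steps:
v(U) = U*(9 - 3*U) (v(U) = (9 - 3*U)*U = U*(9 - 3*U))
w(G, d) = 5 (w(G, d) = -4 + ((3*3*(3 - 1*3) + 8) + 1) = -4 + ((3*3*(3 - 3) + 8) + 1) = -4 + ((3*3*0 + 8) + 1) = -4 + ((0 + 8) + 1) = -4 + (8 + 1) = -4 + 9 = 5)
-810/w(-20, 28) = -810/5 = -810*1/5 = -162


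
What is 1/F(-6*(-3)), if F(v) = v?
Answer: 1/18 ≈ 0.055556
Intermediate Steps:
1/F(-6*(-3)) = 1/(-6*(-3)) = 1/18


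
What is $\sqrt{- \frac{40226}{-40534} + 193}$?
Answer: $\frac{2 \sqrt{19920657237}}{20267} \approx 13.928$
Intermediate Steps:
$\sqrt{- \frac{40226}{-40534} + 193} = \sqrt{\left(-40226\right) \left(- \frac{1}{40534}\right) + 193} = \sqrt{\frac{20113}{20267} + 193} = \sqrt{\frac{3931644}{20267}} = \frac{2 \sqrt{19920657237}}{20267}$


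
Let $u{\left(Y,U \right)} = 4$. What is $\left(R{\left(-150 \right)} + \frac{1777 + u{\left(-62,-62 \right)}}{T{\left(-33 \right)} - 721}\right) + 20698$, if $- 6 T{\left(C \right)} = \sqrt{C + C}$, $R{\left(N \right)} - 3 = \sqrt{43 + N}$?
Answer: $\frac{64559894351}{3119057} + i \sqrt{107} + \frac{1781 i \sqrt{66}}{3119057} \approx 20699.0 + 10.349 i$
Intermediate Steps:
$R{\left(N \right)} = 3 + \sqrt{43 + N}$
$T{\left(C \right)} = - \frac{\sqrt{2} \sqrt{C}}{6}$ ($T{\left(C \right)} = - \frac{\sqrt{C + C}}{6} = - \frac{\sqrt{2 C}}{6} = - \frac{\sqrt{2} \sqrt{C}}{6}$)
$\left(R{\left(-150 \right)} + \frac{1777 + u{\left(-62,-62 \right)}}{T{\left(-33 \right)} - 721}\right) + 20698 = \left(\left(3 + \sqrt{43 - 150}\right) + \frac{1777 + 4}{- \frac{\sqrt{2} \sqrt{-33}}{6} - 721}\right) + 20698 = \left(\left(3 + \sqrt{-107}\right) + \frac{1781}{- \frac{\sqrt{2} i \sqrt{33}}{6} - 721}\right) + 20698 = \left(\left(3 + i \sqrt{107}\right) + \frac{1781}{- \frac{i \sqrt{66}}{6} - 721}\right) + 20698 = \left(\left(3 + i \sqrt{107}\right) + \frac{1781}{-721 - \frac{i \sqrt{66}}{6}}\right) + 20698 = \left(3 + \frac{1781}{-721 - \frac{i \sqrt{66}}{6}} + i \sqrt{107}\right) + 20698 = 20701 + \frac{1781}{-721 - \frac{i \sqrt{66}}{6}} + i \sqrt{107}$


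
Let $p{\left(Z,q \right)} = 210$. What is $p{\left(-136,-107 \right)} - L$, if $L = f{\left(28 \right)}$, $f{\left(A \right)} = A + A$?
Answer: $154$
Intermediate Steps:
$f{\left(A \right)} = 2 A$
$L = 56$ ($L = 2 \cdot 28 = 56$)
$p{\left(-136,-107 \right)} - L = 210 - 56 = 154$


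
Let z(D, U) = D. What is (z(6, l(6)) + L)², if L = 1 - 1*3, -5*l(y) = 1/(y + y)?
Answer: 16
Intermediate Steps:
l(y) = -1/(10*y) (l(y) = -1/(5*(y + y)) = -1/(2*y)/5 = -1/(10*y))
L = -2 (L = 1 - 3 = -2)
(z(6, l(6)) + L)² = (6 - 2)² = 4² = 16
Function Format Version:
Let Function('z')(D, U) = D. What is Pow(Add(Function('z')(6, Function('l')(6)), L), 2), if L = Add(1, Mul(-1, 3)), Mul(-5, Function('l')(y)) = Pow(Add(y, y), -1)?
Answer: 16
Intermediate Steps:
Function('l')(y) = Mul(Rational(-1, 10), Pow(y, -1)) (Function('l')(y) = Mul(Rational(-1, 5), Pow(Add(y, y), -1)) = Mul(Rational(-1, 5), Pow(Mul(2, y), -1)) = Mul(Rational(-1, 5), Mul(Rational(1, 2), Pow(y, -1))) = Mul(Rational(-1, 10), Pow(y, -1)))
L = -2 (L = Add(1, -3) = -2)
Pow(Add(Function('z')(6, Function('l')(6)), L), 2) = Pow(Add(6, -2), 2) = Pow(4, 2) = 16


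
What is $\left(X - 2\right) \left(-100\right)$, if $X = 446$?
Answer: $-44400$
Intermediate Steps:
$\left(X - 2\right) \left(-100\right) = \left(446 - 2\right) \left(-100\right) = 444 \left(-100\right) = -44400$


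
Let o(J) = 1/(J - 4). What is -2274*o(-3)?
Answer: 2274/7 ≈ 324.86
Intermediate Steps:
o(J) = 1/(-4 + J)
-2274*o(-3) = -2274/(-4 - 3) = -2274/(-7) = -2274*(-⅐) = 2274/7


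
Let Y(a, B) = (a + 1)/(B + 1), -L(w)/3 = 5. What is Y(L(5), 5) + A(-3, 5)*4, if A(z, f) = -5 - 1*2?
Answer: -91/3 ≈ -30.333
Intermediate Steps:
A(z, f) = -7 (A(z, f) = -5 - 2 = -7)
L(w) = -15 (L(w) = -3*5 = -15)
Y(a, B) = (1 + a)/(1 + B)
Y(L(5), 5) + A(-3, 5)*4 = (1 - 15)/(1 + 5) - 7*4 = -14/6 - 28 = (⅙)*(-14) - 28 = -7/3 - 28 = -91/3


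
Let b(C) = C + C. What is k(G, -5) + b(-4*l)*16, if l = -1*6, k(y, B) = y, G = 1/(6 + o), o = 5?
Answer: 8449/11 ≈ 768.09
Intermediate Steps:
G = 1/11 (G = 1/(6 + 5) = 1/11 ≈ 0.090909)
l = -6
b(C) = 2*C
k(G, -5) + b(-4*l)*16 = 1/11 + (2*(-4*(-6)))*16 = 1/11 + (2*24)*16 = 1/11 + 48*16 = 1/11 + 768 = 8449/11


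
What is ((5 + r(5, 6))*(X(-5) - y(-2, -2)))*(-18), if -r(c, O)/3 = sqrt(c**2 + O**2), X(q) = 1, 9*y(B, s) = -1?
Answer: -100 + 60*sqrt(61) ≈ 368.62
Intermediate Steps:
y(B, s) = -1/9 (y(B, s) = (1/9)*(-1) = -1/9)
r(c, O) = -3*sqrt(O**2 + c**2) (r(c, O) = -3*sqrt(c**2 + O**2) = -3*sqrt(O**2 + c**2))
((5 + r(5, 6))*(X(-5) - y(-2, -2)))*(-18) = ((5 - 3*sqrt(6**2 + 5**2))*(1 - 1*(-1/9)))*(-18) = ((5 - 3*sqrt(36 + 25))*(1 + 1/9))*(-18) = ((5 - 3*sqrt(61))*(10/9))*(-18) = (50/9 - 10*sqrt(61)/3)*(-18) = -100 + 60*sqrt(61)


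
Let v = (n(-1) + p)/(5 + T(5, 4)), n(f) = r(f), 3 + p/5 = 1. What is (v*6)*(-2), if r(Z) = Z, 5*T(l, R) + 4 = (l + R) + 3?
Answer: 20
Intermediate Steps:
T(l, R) = -⅕ + R/5 + l/5 (T(l, R) = -⅘ + ((l + R) + 3)/5 = -⅘ + ((R + l) + 3)/5 = -⅘ + (3 + R + l)/5 = -⅘ + (⅗ + R/5 + l/5) = -⅕ + R/5 + l/5)
p = -10 (p = -15 + 5*1 = -15 + 5 = -10)
n(f) = f
v = -5/3 (v = (-1 - 10)/(5 + (-⅕ + (⅕)*4 + (⅕)*5)) = -11/(5 + (-⅕ + ⅘ + 1)) = -11/(5 + 8/5) = -11/33/5 = -11*5/33 = -5/3 ≈ -1.6667)
(v*6)*(-2) = -5/3*6*(-2) = -10*(-2) = 20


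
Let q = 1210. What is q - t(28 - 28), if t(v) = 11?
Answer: 1199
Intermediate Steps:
q - t(28 - 28) = 1210 - 1*11 = 1210 - 11 = 1199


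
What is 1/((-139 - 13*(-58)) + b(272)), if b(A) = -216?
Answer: 1/399 ≈ 0.0025063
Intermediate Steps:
1/((-139 - 13*(-58)) + b(272)) = 1/((-139 - 13*(-58)) - 216) = 1/((-139 + 754) - 216) = 1/(615 - 216) = 1/399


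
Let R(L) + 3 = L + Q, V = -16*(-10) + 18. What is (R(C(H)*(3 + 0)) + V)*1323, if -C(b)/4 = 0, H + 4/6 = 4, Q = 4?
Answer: 236817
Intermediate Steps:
H = 10/3 (H = -⅔ + 4 = 10/3 ≈ 3.3333)
V = 178 (V = 160 + 18 = 178)
C(b) = 0 (C(b) = -4*0 = 0)
R(L) = 1 + L (R(L) = -3 + (L + 4) = -3 + (4 + L) = 1 + L)
(R(C(H)*(3 + 0)) + V)*1323 = ((1 + 0*(3 + 0)) + 178)*1323 = ((1 + 0*3) + 178)*1323 = ((1 + 0) + 178)*1323 = (1 + 178)*1323 = 179*1323 = 236817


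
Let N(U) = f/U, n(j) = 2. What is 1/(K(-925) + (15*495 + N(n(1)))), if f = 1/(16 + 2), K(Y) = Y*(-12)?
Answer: 36/666901 ≈ 5.3981e-5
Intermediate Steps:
K(Y) = -12*Y
f = 1/18 ≈ 0.055556
N(U) = 1/(18*U)
1/(K(-925) + (15*495 + N(n(1)))) = 1/(-12*(-925) + (15*495 + (1/18)/2)) = 1/(11100 + (7425 + (1/18)*(½))) = 1/(11100 + (7425 + 1/36)) = 1/(11100 + 267301/36) = 1/(666901/36) = 36/666901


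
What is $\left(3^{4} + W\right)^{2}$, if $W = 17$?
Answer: $9604$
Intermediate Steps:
$\left(3^{4} + W\right)^{2} = \left(3^{4} + 17\right)^{2} = \left(81 + 17\right)^{2} = 98^{2} = 9604$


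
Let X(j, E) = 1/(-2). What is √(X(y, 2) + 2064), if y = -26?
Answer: √8254/2 ≈ 45.426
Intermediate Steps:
X(j, E) = -½
√(X(y, 2) + 2064) = √(-½ + 2064) = √(4127/2) = √8254/2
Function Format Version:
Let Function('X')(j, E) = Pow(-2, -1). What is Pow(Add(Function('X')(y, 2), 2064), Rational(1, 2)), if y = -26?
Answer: Mul(Rational(1, 2), Pow(8254, Rational(1, 2))) ≈ 45.426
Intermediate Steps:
Function('X')(j, E) = Rational(-1, 2)
Pow(Add(Function('X')(y, 2), 2064), Rational(1, 2)) = Pow(Add(Rational(-1, 2), 2064), Rational(1, 2)) = Pow(Rational(4127, 2), Rational(1, 2)) = Mul(Rational(1, 2), Pow(8254, Rational(1, 2)))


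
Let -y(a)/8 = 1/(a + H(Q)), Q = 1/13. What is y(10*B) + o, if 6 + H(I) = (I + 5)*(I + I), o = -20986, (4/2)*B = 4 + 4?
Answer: -61678530/2939 ≈ -20986.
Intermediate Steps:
B = 4 (B = (4 + 4)/2 = (½)*8 = 4)
Q = 1/13 ≈ 0.076923
H(I) = -6 + 2*I*(5 + I) (H(I) = -6 + (I + 5)*(I + I) = -6 + (5 + I)*(2*I) = -6 + 2*I*(5 + I))
y(a) = -8/(-882/169 + a) (y(a) = -8/(a + (-6 + 2*(1/13)² + 10*(1/13))) = -8/(a + (-6 + 2*(1/169) + 10/13)) = -8/(a + (-6 + 2/169 + 10/13)) = -8/(a - 882/169) = -8/(-882/169 + a))
y(10*B) + o = -1352/(-882 + 169*(10*4)) - 20986 = -1352/(-882 + 169*40) - 20986 = -1352/(-882 + 6760) - 20986 = -1352/5878 - 20986 = -1352*1/5878 - 20986 = -676/2939 - 20986 = -61678530/2939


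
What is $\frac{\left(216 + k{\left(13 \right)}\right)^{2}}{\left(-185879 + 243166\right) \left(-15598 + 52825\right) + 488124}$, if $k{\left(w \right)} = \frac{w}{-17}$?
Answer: $\frac{13388281}{616469157897} \approx 2.1718 \cdot 10^{-5}$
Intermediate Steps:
$k{\left(w \right)} = - \frac{w}{17}$ ($k{\left(w \right)} = w \left(- \frac{1}{17}\right) = - \frac{w}{17}$)
$\frac{\left(216 + k{\left(13 \right)}\right)^{2}}{\left(-185879 + 243166\right) \left(-15598 + 52825\right) + 488124} = \frac{\left(216 - \frac{13}{17}\right)^{2}}{\left(-185879 + 243166\right) \left(-15598 + 52825\right) + 488124} = \frac{\left(216 - \frac{13}{17}\right)^{2}}{57287 \cdot 37227 + 488124} = \frac{\left(\frac{3659}{17}\right)^{2}}{2132623149 + 488124} = \frac{13388281}{289 \cdot 2133111273} = \frac{13388281}{289} \cdot \frac{1}{2133111273} = \frac{13388281}{616469157897}$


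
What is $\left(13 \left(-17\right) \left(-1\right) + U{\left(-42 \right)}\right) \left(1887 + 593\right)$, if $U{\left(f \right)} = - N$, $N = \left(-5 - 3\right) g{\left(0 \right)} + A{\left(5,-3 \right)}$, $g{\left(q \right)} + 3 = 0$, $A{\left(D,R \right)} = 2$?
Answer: $483600$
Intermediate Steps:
$g{\left(q \right)} = -3$ ($g{\left(q \right)} = -3 + 0 = -3$)
$N = 26$ ($N = \left(-5 - 3\right) \left(-3\right) + 2 = \left(-8\right) \left(-3\right) + 2 = 24 + 2 = 26$)
$U{\left(f \right)} = -26$ ($U{\left(f \right)} = \left(-1\right) 26 = -26$)
$\left(13 \left(-17\right) \left(-1\right) + U{\left(-42 \right)}\right) \left(1887 + 593\right) = \left(13 \left(-17\right) \left(-1\right) - 26\right) \left(1887 + 593\right) = \left(\left(-221\right) \left(-1\right) - 26\right) 2480 = \left(221 - 26\right) 2480 = 195 \cdot 2480 = 483600$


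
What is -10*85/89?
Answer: -850/89 ≈ -9.5506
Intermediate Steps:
-10*85/89 = -850*1/89 = -850/89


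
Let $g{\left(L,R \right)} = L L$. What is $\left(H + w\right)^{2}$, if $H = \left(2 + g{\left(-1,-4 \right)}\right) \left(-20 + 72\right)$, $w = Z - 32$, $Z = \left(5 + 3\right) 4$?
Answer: $24336$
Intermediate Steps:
$g{\left(L,R \right)} = L^{2}$
$Z = 32$ ($Z = 8 \cdot 4 = 32$)
$w = 0$ ($w = 32 - 32 = 0$)
$H = 156$ ($H = \left(2 + \left(-1\right)^{2}\right) \left(-20 + 72\right) = \left(2 + 1\right) 52 = 3 \cdot 52 = 156$)
$\left(H + w\right)^{2} = \left(156 + 0\right)^{2} = 156^{2} = 24336$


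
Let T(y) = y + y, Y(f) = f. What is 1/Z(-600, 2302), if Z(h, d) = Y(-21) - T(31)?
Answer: -1/83 ≈ -0.012048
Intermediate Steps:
T(y) = 2*y
Z(h, d) = -83 (Z(h, d) = -21 - 2*31 = -21 - 1*62 = -21 - 62 = -83)
1/Z(-600, 2302) = 1/(-83) = -1/83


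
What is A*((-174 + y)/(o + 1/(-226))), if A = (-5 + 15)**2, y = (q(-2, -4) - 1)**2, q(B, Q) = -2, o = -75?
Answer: 339000/1541 ≈ 219.99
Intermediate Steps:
y = 9 (y = (-2 - 1)**2 = (-3)**2 = 9)
A = 100 (A = 10**2 = 100)
A*((-174 + y)/(o + 1/(-226))) = 100*((-174 + 9)/(-75 + 1/(-226))) = 100*(-165/(-75 - 1/226)) = 100*(-165/(-16951/226)) = 100*(-165*(-226/16951)) = 100*(3390/1541) = 339000/1541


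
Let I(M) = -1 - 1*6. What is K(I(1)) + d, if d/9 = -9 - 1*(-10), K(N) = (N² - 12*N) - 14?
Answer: 128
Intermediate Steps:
I(M) = -7 (I(M) = -1 - 6 = -7)
K(N) = -14 + N² - 12*N
d = 9 (d = 9*(-9 - 1*(-10)) = 9*(-9 + 10) = 9*1 = 9)
K(I(1)) + d = (-14 + (-7)² - 12*(-7)) + 9 = (-14 + 49 + 84) + 9 = 119 + 9 = 128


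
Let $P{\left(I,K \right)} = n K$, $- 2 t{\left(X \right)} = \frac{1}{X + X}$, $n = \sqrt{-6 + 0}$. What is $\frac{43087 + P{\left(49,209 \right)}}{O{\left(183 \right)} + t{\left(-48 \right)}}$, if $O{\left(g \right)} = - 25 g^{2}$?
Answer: $- \frac{8272704}{160747199} - \frac{40128 i \sqrt{6}}{160747199} \approx -0.051464 - 0.00061148 i$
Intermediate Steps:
$n = i \sqrt{6}$ ($n = \sqrt{-6} = i \sqrt{6} \approx 2.4495 i$)
$t{\left(X \right)} = - \frac{1}{4 X}$ ($t{\left(X \right)} = - \frac{1}{2 \left(X + X\right)} = - \frac{1}{2 \cdot 2 X} = - \frac{\frac{1}{2} \frac{1}{X}}{2} = - \frac{1}{4 X}$)
$P{\left(I,K \right)} = i K \sqrt{6}$ ($P{\left(I,K \right)} = i \sqrt{6} K = i K \sqrt{6}$)
$\frac{43087 + P{\left(49,209 \right)}}{O{\left(183 \right)} + t{\left(-48 \right)}} = \frac{43087 + i 209 \sqrt{6}}{- 25 \cdot 183^{2} - \frac{1}{4 \left(-48\right)}} = \frac{43087 + 209 i \sqrt{6}}{\left(-25\right) 33489 - - \frac{1}{192}} = \frac{43087 + 209 i \sqrt{6}}{-837225 + \frac{1}{192}} = \frac{43087 + 209 i \sqrt{6}}{- \frac{160747199}{192}} = \left(43087 + 209 i \sqrt{6}\right) \left(- \frac{192}{160747199}\right) = - \frac{8272704}{160747199} - \frac{40128 i \sqrt{6}}{160747199}$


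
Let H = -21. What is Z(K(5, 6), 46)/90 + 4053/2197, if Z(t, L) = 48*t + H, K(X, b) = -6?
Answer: -104701/65910 ≈ -1.5885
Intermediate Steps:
Z(t, L) = -21 + 48*t (Z(t, L) = 48*t - 21 = -21 + 48*t)
Z(K(5, 6), 46)/90 + 4053/2197 = (-21 + 48*(-6))/90 + 4053/2197 = (-21 - 288)*(1/90) + 4053*(1/2197) = -309*1/90 + 4053/2197 = -103/30 + 4053/2197 = -104701/65910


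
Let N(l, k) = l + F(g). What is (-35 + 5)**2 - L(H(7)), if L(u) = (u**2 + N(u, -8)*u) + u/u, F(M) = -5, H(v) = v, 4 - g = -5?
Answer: 836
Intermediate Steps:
g = 9 (g = 4 - 1*(-5) = 4 + 5 = 9)
N(l, k) = -5 + l (N(l, k) = l - 5 = -5 + l)
L(u) = 1 + u**2 + u*(-5 + u) (L(u) = (u**2 + (-5 + u)*u) + u/u = (u**2 + u*(-5 + u)) + 1 = 1 + u**2 + u*(-5 + u))
(-35 + 5)**2 - L(H(7)) = (-35 + 5)**2 - (1 + 7**2 + 7*(-5 + 7)) = (-30)**2 - (1 + 49 + 7*2) = 900 - (1 + 49 + 14) = 900 - 1*64 = 900 - 64 = 836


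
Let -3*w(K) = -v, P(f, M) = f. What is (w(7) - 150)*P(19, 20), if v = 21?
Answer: -2717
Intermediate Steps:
w(K) = 7 (w(K) = -(-1)*21/3 = -⅓*(-21) = 7)
(w(7) - 150)*P(19, 20) = (7 - 150)*19 = -143*19 = -2717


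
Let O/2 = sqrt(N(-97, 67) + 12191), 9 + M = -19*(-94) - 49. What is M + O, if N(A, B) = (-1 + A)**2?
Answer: 1728 + 2*sqrt(21795) ≈ 2023.3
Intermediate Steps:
M = 1728 (M = -9 + (-19*(-94) - 49) = -9 + (1786 - 49) = -9 + 1737 = 1728)
O = 2*sqrt(21795) (O = 2*sqrt((-1 - 97)**2 + 12191) = 2*sqrt((-98)**2 + 12191) = 2*sqrt(9604 + 12191) = 2*sqrt(21795) ≈ 295.26)
M + O = 1728 + 2*sqrt(21795)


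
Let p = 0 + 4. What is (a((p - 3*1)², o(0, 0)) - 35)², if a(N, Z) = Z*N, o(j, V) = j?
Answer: 1225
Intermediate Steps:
p = 4
a(N, Z) = N*Z
(a((p - 3*1)², o(0, 0)) - 35)² = ((4 - 3*1)²*0 - 35)² = ((4 - 3)²*0 - 35)² = (1²*0 - 35)² = (1*0 - 35)² = (0 - 35)² = (-35)² = 1225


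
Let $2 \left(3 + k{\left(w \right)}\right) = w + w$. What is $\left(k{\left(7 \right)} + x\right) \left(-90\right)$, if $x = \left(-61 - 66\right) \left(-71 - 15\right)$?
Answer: $-983340$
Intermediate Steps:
$k{\left(w \right)} = -3 + w$ ($k{\left(w \right)} = -3 + \frac{w + w}{2} = -3 + \frac{2 w}{2} = -3 + w$)
$x = 10922$ ($x = \left(-61 - 66\right) \left(-86\right) = \left(-127\right) \left(-86\right) = 10922$)
$\left(k{\left(7 \right)} + x\right) \left(-90\right) = \left(\left(-3 + 7\right) + 10922\right) \left(-90\right) = \left(4 + 10922\right) \left(-90\right) = 10926 \left(-90\right) = -983340$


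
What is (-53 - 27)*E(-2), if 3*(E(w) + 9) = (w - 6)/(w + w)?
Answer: 2000/3 ≈ 666.67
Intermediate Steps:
E(w) = -9 + (-6 + w)/(6*w) (E(w) = -9 + ((w - 6)/(w + w))/3 = -9 + ((-6 + w)/((2*w)))/3 = -9 + ((-6 + w)*(1/(2*w)))/3 = -9 + ((-6 + w)/(2*w))/3 = -9 + (-6 + w)/(6*w))
(-53 - 27)*E(-2) = (-53 - 27)*(-53/6 - 1/(-2)) = -80*(-53/6 - 1*(-½)) = -80*(-53/6 + ½) = -80*(-25/3) = 2000/3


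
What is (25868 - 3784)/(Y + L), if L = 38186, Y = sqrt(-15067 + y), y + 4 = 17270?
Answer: 843299624/1458168397 - 22084*sqrt(2199)/1458168397 ≈ 0.57762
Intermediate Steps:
y = 17266 (y = -4 + 17270 = 17266)
Y = sqrt(2199) (Y = sqrt(-15067 + 17266) = sqrt(2199) ≈ 46.893)
(25868 - 3784)/(Y + L) = (25868 - 3784)/(sqrt(2199) + 38186) = 22084/(38186 + sqrt(2199))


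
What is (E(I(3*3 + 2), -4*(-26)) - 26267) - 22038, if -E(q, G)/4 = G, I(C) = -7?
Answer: -48721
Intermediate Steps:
E(q, G) = -4*G
(E(I(3*3 + 2), -4*(-26)) - 26267) - 22038 = (-(-16)*(-26) - 26267) - 22038 = (-4*104 - 26267) - 22038 = (-416 - 26267) - 22038 = -26683 - 22038 = -48721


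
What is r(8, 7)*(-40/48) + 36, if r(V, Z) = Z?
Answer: 181/6 ≈ 30.167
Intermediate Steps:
r(8, 7)*(-40/48) + 36 = 7*(-40/48) + 36 = 7*(-40*1/48) + 36 = 7*(-⅚) + 36 = -35/6 + 36 = 181/6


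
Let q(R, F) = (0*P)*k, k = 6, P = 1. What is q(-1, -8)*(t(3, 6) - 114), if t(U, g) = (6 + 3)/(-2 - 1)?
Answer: 0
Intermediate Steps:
t(U, g) = -3 (t(U, g) = 9/(-3) = 9*(-⅓) = -3)
q(R, F) = 0 (q(R, F) = (0*1)*6 = 0*6 = 0)
q(-1, -8)*(t(3, 6) - 114) = 0*(-3 - 114) = 0*(-117) = 0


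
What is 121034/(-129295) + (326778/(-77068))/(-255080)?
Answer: -47586105933269/50834929217296 ≈ -0.93609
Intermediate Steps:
121034/(-129295) + (326778/(-77068))/(-255080) = 121034*(-1/129295) + (326778*(-1/77068))*(-1/255080) = -121034/129295 - 163389/38534*(-1/255080) = -121034/129295 + 163389/9829252720 = -47586105933269/50834929217296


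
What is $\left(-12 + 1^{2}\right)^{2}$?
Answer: $121$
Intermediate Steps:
$\left(-12 + 1^{2}\right)^{2} = \left(-12 + 1\right)^{2} = \left(-11\right)^{2} = 121$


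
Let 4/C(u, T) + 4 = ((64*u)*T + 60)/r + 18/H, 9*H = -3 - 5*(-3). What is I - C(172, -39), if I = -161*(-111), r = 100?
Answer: 3827092721/214151 ≈ 17871.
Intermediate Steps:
H = 4/3 (H = (-3 - 5*(-3))/9 = (-3 + 15)/9 = (⅑)*12 = 4/3 ≈ 1.3333)
I = 17871
C(u, T) = 4/(101/10 + 16*T*u/25) (C(u, T) = 4/(-4 + (((64*u)*T + 60)/100 + 18/(4/3))) = 4/(-4 + ((64*T*u + 60)*(1/100) + 18*(¾))) = 4/(-4 + ((60 + 64*T*u)*(1/100) + 27/2)) = 4/(-4 + ((⅗ + 16*T*u/25) + 27/2)) = 4/(-4 + (141/10 + 16*T*u/25)) = 4/(101/10 + 16*T*u/25))
I - C(172, -39) = 17871 - 200/(505 + 32*(-39)*172) = 17871 - 200/(505 - 214656) = 17871 - 200/(-214151) = 17871 - 200*(-1)/214151 = 17871 - 1*(-200/214151) = 17871 + 200/214151 = 3827092721/214151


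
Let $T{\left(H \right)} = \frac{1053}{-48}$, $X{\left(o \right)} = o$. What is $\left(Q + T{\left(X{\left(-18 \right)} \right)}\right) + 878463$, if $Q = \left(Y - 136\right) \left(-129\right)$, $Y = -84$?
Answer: $\frac{14509137}{16} \approx 9.0682 \cdot 10^{5}$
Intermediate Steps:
$T{\left(H \right)} = - \frac{351}{16}$ ($T{\left(H \right)} = 1053 \left(- \frac{1}{48}\right) = - \frac{351}{16}$)
$Q = 28380$ ($Q = \left(-84 - 136\right) \left(-129\right) = \left(-220\right) \left(-129\right) = 28380$)
$\left(Q + T{\left(X{\left(-18 \right)} \right)}\right) + 878463 = \left(28380 - \frac{351}{16}\right) + 878463 = \frac{453729}{16} + 878463 = \frac{14509137}{16}$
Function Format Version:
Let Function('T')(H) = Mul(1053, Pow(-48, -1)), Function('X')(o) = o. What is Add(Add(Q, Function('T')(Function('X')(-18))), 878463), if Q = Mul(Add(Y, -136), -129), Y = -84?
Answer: Rational(14509137, 16) ≈ 9.0682e+5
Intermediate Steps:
Function('T')(H) = Rational(-351, 16) (Function('T')(H) = Mul(1053, Rational(-1, 48)) = Rational(-351, 16))
Q = 28380 (Q = Mul(Add(-84, -136), -129) = Mul(-220, -129) = 28380)
Add(Add(Q, Function('T')(Function('X')(-18))), 878463) = Add(Add(28380, Rational(-351, 16)), 878463) = Add(Rational(453729, 16), 878463) = Rational(14509137, 16)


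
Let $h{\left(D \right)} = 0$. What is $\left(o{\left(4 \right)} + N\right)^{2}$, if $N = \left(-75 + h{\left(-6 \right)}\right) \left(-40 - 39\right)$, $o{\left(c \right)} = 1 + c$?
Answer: $35164900$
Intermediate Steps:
$N = 5925$ ($N = \left(-75 + 0\right) \left(-40 - 39\right) = \left(-75\right) \left(-79\right) = 5925$)
$\left(o{\left(4 \right)} + N\right)^{2} = \left(\left(1 + 4\right) + 5925\right)^{2} = \left(5 + 5925\right)^{2} = 5930^{2} = 35164900$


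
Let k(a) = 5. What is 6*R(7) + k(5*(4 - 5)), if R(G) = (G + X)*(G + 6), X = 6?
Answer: 1019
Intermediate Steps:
R(G) = (6 + G)**2 (R(G) = (G + 6)*(G + 6) = (6 + G)*(6 + G) = (6 + G)**2)
6*R(7) + k(5*(4 - 5)) = 6*(36 + 7**2 + 12*7) + 5 = 6*(36 + 49 + 84) + 5 = 6*169 + 5 = 1014 + 5 = 1019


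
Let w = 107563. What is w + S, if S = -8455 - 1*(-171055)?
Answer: 270163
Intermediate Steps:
S = 162600 (S = -8455 + 171055 = 162600)
w + S = 107563 + 162600 = 270163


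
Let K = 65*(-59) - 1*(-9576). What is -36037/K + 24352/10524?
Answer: -59862139/15104571 ≈ -3.9632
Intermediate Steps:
K = 5741 (K = -3835 + 9576 = 5741)
-36037/K + 24352/10524 = -36037/5741 + 24352/10524 = -36037*1/5741 + 24352*(1/10524) = -36037/5741 + 6088/2631 = -59862139/15104571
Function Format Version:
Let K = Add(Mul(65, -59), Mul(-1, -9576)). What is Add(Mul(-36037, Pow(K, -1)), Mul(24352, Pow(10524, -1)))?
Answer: Rational(-59862139, 15104571) ≈ -3.9632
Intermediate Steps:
K = 5741 (K = Add(-3835, 9576) = 5741)
Add(Mul(-36037, Pow(K, -1)), Mul(24352, Pow(10524, -1))) = Add(Mul(-36037, Pow(5741, -1)), Mul(24352, Pow(10524, -1))) = Add(Mul(-36037, Rational(1, 5741)), Mul(24352, Rational(1, 10524))) = Add(Rational(-36037, 5741), Rational(6088, 2631)) = Rational(-59862139, 15104571)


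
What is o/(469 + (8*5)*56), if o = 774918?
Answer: 86102/301 ≈ 286.05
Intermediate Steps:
o/(469 + (8*5)*56) = 774918/(469 + (8*5)*56) = 774918/(469 + 40*56) = 774918/(469 + 2240) = 774918/2709 = 774918*(1/2709) = 86102/301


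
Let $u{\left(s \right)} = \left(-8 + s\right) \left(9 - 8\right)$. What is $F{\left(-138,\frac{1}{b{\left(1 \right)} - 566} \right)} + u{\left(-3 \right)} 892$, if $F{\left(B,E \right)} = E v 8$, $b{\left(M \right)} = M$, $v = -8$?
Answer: $- \frac{5543716}{565} \approx -9811.9$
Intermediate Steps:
$u{\left(s \right)} = -8 + s$ ($u{\left(s \right)} = \left(-8 + s\right) 1 = -8 + s$)
$F{\left(B,E \right)} = - 64 E$ ($F{\left(B,E \right)} = E \left(-8\right) 8 = - 8 E 8 = - 64 E$)
$F{\left(-138,\frac{1}{b{\left(1 \right)} - 566} \right)} + u{\left(-3 \right)} 892 = - \frac{64}{1 - 566} + \left(-8 - 3\right) 892 = - \frac{64}{-565} - 9812 = \left(-64\right) \left(- \frac{1}{565}\right) - 9812 = \frac{64}{565} - 9812 = - \frac{5543716}{565}$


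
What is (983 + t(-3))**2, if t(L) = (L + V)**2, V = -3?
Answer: 1038361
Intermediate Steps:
t(L) = (-3 + L)**2 (t(L) = (L - 3)**2 = (-3 + L)**2)
(983 + t(-3))**2 = (983 + (-3 - 3)**2)**2 = (983 + (-6)**2)**2 = (983 + 36)**2 = 1019**2 = 1038361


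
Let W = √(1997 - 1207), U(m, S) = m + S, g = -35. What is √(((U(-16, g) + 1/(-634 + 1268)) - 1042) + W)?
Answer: √(-439337274 + 401956*√790)/634 ≈ 32.633*I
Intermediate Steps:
U(m, S) = S + m
W = √790 ≈ 28.107
√(((U(-16, g) + 1/(-634 + 1268)) - 1042) + W) = √((((-35 - 16) + 1/(-634 + 1268)) - 1042) + √790) = √(((-51 + 1/634) - 1042) + √790) = √((-32333/634 - 1042) + √790) = √(-692961/634 + √790)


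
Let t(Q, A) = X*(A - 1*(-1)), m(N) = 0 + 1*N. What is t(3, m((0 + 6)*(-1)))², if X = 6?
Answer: 900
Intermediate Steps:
m(N) = N (m(N) = 0 + N = N)
t(Q, A) = 6 + 6*A (t(Q, A) = 6*(A - 1*(-1)) = 6*(A + 1) = 6*(1 + A) = 6 + 6*A)
t(3, m((0 + 6)*(-1)))² = (6 + 6*((0 + 6)*(-1)))² = (6 + 6*(6*(-1)))² = (6 + 6*(-6))² = (6 - 36)² = (-30)² = 900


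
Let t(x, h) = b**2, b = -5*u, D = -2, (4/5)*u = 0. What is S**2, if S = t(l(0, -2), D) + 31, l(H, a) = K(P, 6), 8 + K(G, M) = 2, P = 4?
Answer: 961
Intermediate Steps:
u = 0 (u = (5/4)*0 = 0)
K(G, M) = -6 (K(G, M) = -8 + 2 = -6)
l(H, a) = -6
b = 0 (b = -5*0 = 0)
t(x, h) = 0 (t(x, h) = 0**2 = 0)
S = 31 (S = 0 + 31 = 31)
S**2 = 31**2 = 961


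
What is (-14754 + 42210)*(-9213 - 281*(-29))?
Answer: -29213184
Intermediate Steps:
(-14754 + 42210)*(-9213 - 281*(-29)) = 27456*(-9213 + 8149) = 27456*(-1064) = -29213184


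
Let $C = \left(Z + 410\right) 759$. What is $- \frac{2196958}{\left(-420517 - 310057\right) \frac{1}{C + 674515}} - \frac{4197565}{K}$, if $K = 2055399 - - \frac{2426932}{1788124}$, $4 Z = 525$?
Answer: $\frac{2190861169404633056656445}{671271611371116548} \approx 3.2637 \cdot 10^{6}$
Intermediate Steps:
$Z = \frac{525}{4}$ ($Z = \frac{1}{4} \cdot 525 = \frac{525}{4} \approx 131.25$)
$C = \frac{1643235}{4}$ ($C = \left(\frac{525}{4} + 410\right) 759 = \frac{2165}{4} \cdot 759 = \frac{1643235}{4} \approx 4.1081 \cdot 10^{5}$)
$K = \frac{918827677102}{447031}$ ($K = 2055399 - \left(-2426932\right) \frac{1}{1788124} = 2055399 - - \frac{606733}{447031} = 2055399 + \frac{606733}{447031} = \frac{918827677102}{447031} \approx 2.0554 \cdot 10^{6}$)
$- \frac{2196958}{\left(-420517 - 310057\right) \frac{1}{C + 674515}} - \frac{4197565}{K} = - \frac{2196958}{\left(-420517 - 310057\right) \frac{1}{\frac{1643235}{4} + 674515}} - \frac{4197565}{\frac{918827677102}{447031}} = - \frac{2196958}{\left(-730574\right) \frac{1}{\frac{4341295}{4}}} - \frac{1876441679515}{918827677102} = - \frac{2196958}{\left(-730574\right) \frac{4}{4341295}} - \frac{1876441679515}{918827677102} = - \frac{2196958}{- \frac{2922296}{4341295}} - \frac{1876441679515}{918827677102} = \left(-2196958\right) \left(- \frac{4341295}{2922296}\right) - \frac{1876441679515}{918827677102} = \frac{4768821390305}{1461148} - \frac{1876441679515}{918827677102} = \frac{2190861169404633056656445}{671271611371116548}$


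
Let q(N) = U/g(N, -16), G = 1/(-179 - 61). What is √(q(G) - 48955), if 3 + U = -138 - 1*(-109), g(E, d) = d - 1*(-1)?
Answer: I*√11014395/15 ≈ 221.25*I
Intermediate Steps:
g(E, d) = 1 + d (g(E, d) = d + 1 = 1 + d)
U = -32 (U = -3 + (-138 - 1*(-109)) = -3 + (-138 + 109) = -3 - 29 = -32)
G = -1/240 (G = 1/(-240) = -1/240 ≈ -0.0041667)
q(N) = 32/15 (q(N) = -32/(1 - 16) = -32/(-15) = -32*(-1/15) = 32/15)
√(q(G) - 48955) = √(32/15 - 48955) = √(-734293/15) = I*√11014395/15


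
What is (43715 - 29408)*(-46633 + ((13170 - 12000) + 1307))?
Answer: -631739892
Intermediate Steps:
(43715 - 29408)*(-46633 + ((13170 - 12000) + 1307)) = 14307*(-46633 + (1170 + 1307)) = 14307*(-46633 + 2477) = 14307*(-44156) = -631739892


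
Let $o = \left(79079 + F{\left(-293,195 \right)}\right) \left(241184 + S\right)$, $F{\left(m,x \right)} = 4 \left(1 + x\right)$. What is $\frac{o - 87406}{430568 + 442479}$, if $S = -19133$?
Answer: $\frac{17733571607}{873047} \approx 20312.0$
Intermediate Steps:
$F{\left(m,x \right)} = 4 + 4 x$
$o = 17733659013$ ($o = \left(79079 + \left(4 + 4 \cdot 195\right)\right) \left(241184 - 19133\right) = \left(79079 + \left(4 + 780\right)\right) 222051 = \left(79079 + 784\right) 222051 = 79863 \cdot 222051 = 17733659013$)
$\frac{o - 87406}{430568 + 442479} = \frac{17733659013 - 87406}{430568 + 442479} = \frac{17733571607}{873047}$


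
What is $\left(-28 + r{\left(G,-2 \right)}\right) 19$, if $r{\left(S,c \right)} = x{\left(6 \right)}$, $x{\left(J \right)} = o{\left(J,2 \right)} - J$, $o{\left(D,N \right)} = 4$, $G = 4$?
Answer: $-570$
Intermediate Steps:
$x{\left(J \right)} = 4 - J$
$r{\left(S,c \right)} = -2$ ($r{\left(S,c \right)} = 4 - 6 = -2$)
$\left(-28 + r{\left(G,-2 \right)}\right) 19 = \left(-28 - 2\right) 19 = \left(-30\right) 19 = -570$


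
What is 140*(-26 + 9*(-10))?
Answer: -16240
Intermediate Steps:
140*(-26 + 9*(-10)) = 140*(-26 - 90) = 140*(-116) = -16240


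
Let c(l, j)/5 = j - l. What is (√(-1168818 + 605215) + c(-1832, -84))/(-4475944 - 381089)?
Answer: -8740/4857033 - I*√563603/4857033 ≈ -0.0017995 - 0.00015457*I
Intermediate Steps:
c(l, j) = -5*l + 5*j (c(l, j) = 5*(j - l) = -5*l + 5*j)
(√(-1168818 + 605215) + c(-1832, -84))/(-4475944 - 381089) = (√(-1168818 + 605215) + (-5*(-1832) + 5*(-84)))/(-4475944 - 381089) = (√(-563603) + (9160 - 420))/(-4857033) = (I*√563603 + 8740)*(-1/4857033) = (8740 + I*√563603)*(-1/4857033) = -8740/4857033 - I*√563603/4857033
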